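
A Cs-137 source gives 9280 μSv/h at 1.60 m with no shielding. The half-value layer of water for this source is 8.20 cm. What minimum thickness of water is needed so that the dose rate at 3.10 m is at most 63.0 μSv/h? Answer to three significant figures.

At 3.10 m, distance alone gives (1.60/3.10)² = 0.2664, so 9280 × 0.2664 = 2472 μSv/h.
Further attenuation needed: 2472/63.0 = 39.24.
n = log₂(39.24) = 5.294 half-value layers.
Thickness = 5.294 × 8.20 cm = 43.41 cm.

43.4 cm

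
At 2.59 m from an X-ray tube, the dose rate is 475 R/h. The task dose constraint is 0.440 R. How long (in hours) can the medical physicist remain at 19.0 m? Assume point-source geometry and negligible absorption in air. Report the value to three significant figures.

0.0499 h

Applying the 1/r² law, rate at 19.0 m:
(2.59/19.0)² = 0.01858, so 475 × 0.01858 = 8.825 R/h.
Stay time = 0.440 R ÷ 8.825 R/h = 0.04986 h.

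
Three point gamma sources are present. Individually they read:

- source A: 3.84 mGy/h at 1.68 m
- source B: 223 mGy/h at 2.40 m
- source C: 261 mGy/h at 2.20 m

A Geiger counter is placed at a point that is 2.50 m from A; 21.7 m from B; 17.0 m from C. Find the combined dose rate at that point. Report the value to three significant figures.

By superposition, sum each source's inverse-square contribution:
A: 3.84 × (1.68/2.50)² = 1.734 mGy/h
B: 223 × (2.40/21.7)² = 2.728 mGy/h
C: 261 × (2.20/17.0)² = 4.371 mGy/h
Total = 1.734 + 2.728 + 4.371 = 8.833 mGy/h.

8.83 mGy/h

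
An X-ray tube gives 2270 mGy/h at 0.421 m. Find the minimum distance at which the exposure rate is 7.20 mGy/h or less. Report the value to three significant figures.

7.48 m

By the inverse-square law, d₂ = d₁·√(I₁/I₂).
I₁/I₂ = 2270/7.20 = 315.3, so d₂ = 0.421 × √315.3 = 7.476 m.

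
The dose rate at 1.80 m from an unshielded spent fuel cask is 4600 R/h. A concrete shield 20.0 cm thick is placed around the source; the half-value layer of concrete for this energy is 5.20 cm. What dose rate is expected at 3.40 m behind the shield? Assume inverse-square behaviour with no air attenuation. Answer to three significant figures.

89.6 R/h

Distance alone: (1.80/3.40)² = 0.2803, so 4600 × 0.2803 = 1289 R/h.
Shield: 20.0/5.20 = 3.846 half-value layers → attenuation 2^(−3.846) = 0.06954.
Combined: 1289 × 0.06954 = 89.64 R/h.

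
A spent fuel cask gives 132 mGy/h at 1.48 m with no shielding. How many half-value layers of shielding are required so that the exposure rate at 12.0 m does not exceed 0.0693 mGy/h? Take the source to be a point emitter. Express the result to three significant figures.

At 12.0 m, distance alone gives (1.48/12.0)² = 0.01521, so 132 × 0.01521 = 2.008 mGy/h.
Further attenuation needed: 2.008/0.0693 = 28.98.
n = log₂(28.98) = 4.857 half-value layers.

4.86 half-value layers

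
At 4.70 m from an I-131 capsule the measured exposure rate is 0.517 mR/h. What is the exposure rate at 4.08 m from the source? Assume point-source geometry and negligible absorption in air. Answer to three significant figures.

Since intensity falls as 1/r², scaling from 4.70 m to 4.08 m:
0.517 × (4.70/4.08)² = 0.517 × 1.327 = 0.6861 mR/h.

0.686 mR/h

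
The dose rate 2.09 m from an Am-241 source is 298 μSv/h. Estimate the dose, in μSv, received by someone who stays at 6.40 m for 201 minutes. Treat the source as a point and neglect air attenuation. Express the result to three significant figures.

106 μSv

Applying the 1/r² law, rate at 6.40 m:
(2.09/6.40)² = 0.1066, so 298 × 0.1066 = 31.77 μSv/h.
Dose = rate × time = 31.77 μSv/h × 3.350 h = 106.4 μSv.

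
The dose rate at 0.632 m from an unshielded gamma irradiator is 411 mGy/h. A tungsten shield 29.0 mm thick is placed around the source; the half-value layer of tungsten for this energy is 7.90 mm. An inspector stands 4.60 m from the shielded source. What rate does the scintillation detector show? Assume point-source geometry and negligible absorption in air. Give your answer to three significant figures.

0.609 mGy/h

Distance alone: 411 × (0.632/4.60)² = 411 × 0.01888 = 7.760 mGy/h.
Shield: 29.0/7.90 = 3.671 half-value layers → attenuation 2^(−3.671) = 0.07851.
Combined: 7.760 × 0.07851 = 0.6092 mGy/h.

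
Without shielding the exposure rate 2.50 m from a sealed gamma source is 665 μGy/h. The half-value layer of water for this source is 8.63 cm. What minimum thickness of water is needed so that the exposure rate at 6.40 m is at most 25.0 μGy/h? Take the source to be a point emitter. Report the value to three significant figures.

At 6.40 m, distance alone gives 665 × (2.50/6.40)² = 665 × 0.1526 = 101.5 μGy/h.
Further attenuation needed: 101.5/25.0 = 4.060.
n = log₂(4.060) = 2.021 half-value layers.
Thickness = 2.021 × 8.63 cm = 17.44 cm.

17.4 cm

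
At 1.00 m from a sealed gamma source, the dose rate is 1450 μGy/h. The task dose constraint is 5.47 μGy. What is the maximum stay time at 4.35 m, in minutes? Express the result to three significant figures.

Applying the 1/r² law, rate at 4.35 m:
1450 × (1.00/4.35)² = 1450 × 0.05285 = 76.63 μGy/h.
Stay time = 5.47 μGy ÷ 76.63 μGy/h = 0.07138 h = 4.283 min.

4.28 min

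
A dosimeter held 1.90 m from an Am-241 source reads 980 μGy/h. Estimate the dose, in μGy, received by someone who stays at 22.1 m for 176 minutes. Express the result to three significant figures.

Using I₁d₁² = I₂d₂², rate at 22.1 m:
980 × (1.90/22.1)² = 980 × 0.007391 = 7.243 μGy/h.
Dose = rate × time = 7.243 μGy/h × 2.933 h = 21.24 μGy.

21.2 μGy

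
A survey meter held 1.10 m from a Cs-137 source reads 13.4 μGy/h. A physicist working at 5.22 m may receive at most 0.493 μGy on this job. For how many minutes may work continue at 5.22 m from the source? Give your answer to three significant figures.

By the inverse-square law, rate at 5.22 m:
13.4 × (1.10/5.22)² = 13.4 × 0.04441 = 0.5951 μGy/h.
Stay time = 0.493 μGy ÷ 0.5951 μGy/h = 0.8284 h = 49.70 min.

49.7 min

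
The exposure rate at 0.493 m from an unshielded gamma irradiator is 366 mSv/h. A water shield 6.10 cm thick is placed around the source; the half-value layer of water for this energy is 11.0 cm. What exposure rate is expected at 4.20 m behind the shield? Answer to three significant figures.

3.43 mSv/h

Distance alone: (0.493/4.20)² = 0.01378, so 366 × 0.01378 = 5.043 mSv/h.
Shield: 6.10/11.0 = 0.5545 half-value layers → attenuation 2^(−0.5545) = 0.6809.
Combined: 5.043 × 0.6809 = 3.434 mSv/h.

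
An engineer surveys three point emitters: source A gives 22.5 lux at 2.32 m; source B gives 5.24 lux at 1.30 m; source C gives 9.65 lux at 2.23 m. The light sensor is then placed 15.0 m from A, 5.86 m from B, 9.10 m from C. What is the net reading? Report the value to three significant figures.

1.38 lux

Each source contributes Iᵢ·(dᵢ/rᵢ)²; contributions add.
A: 22.5 × (2.32/15.0)² = 0.5382 lux
B: 5.24 × (1.30/5.86)² = 0.2579 lux
C: 9.65 × (2.23/9.10)² = 0.5795 lux
Total = 0.5382 + 0.2579 + 0.5795 = 1.376 lux.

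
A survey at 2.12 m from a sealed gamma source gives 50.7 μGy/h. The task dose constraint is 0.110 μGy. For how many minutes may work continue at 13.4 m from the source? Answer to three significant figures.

5.20 min

Since intensity falls as 1/r², rate at 13.4 m:
(2.12/13.4)² = 0.02503, so 50.7 × 0.02503 = 1.269 μGy/h.
Stay time = 0.110 μGy ÷ 1.269 μGy/h = 0.08668 h = 5.201 min.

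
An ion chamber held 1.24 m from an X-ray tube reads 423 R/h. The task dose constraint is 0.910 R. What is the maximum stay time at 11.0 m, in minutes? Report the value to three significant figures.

10.2 min

Intensity scales as (d₁/d₂)², so rate at 11.0 m:
(1.24/11.0)² = 0.01271, so 423 × 0.01271 = 5.376 R/h.
Stay time = 0.910 R ÷ 5.376 R/h = 0.1693 h = 10.16 min.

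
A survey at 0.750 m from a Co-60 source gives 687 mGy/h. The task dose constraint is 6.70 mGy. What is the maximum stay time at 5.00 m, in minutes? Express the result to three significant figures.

26.0 min

Since intensity falls as 1/r², rate at 5.00 m:
(0.750/5.00)² = 0.02250, so 687 × 0.02250 = 15.46 mGy/h.
Stay time = 6.70 mGy ÷ 15.46 mGy/h = 0.4334 h = 26.00 min.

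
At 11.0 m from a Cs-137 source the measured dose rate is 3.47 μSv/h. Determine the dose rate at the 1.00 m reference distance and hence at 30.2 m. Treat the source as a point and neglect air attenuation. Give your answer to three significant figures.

420 μSv/h; 0.460 μSv/h

Intensity scales as (d₁/d₂)², so
At 1.00 m: 3.47 × (11.0/1.00)² = 3.47 × 121.0 = 419.9 μSv/h
At 30.2 m: (1.00/30.2)² = 0.001096, so 419.9 × 0.001096 = 0.4602 μSv/h.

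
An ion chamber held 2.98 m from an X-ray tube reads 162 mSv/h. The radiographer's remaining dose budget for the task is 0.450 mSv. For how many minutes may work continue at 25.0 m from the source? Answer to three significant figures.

By the inverse-square law, rate at 25.0 m:
162 × (2.98/25.0)² = 162 × 0.01421 = 2.302 mSv/h.
Stay time = 0.450 mSv ÷ 2.302 mSv/h = 0.1955 h = 11.73 min.

11.7 min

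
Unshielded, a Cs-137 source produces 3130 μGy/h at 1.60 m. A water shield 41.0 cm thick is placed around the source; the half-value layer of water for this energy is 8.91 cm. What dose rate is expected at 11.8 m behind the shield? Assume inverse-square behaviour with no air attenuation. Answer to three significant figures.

2.37 μGy/h

Distance alone: (1.60/11.8)² = 0.01839, so 3130 × 0.01839 = 57.56 μGy/h.
Shield: 41.0/8.91 = 4.602 half-value layers → attenuation 2^(−4.602) = 0.04118.
Combined: 57.56 × 0.04118 = 2.370 μGy/h.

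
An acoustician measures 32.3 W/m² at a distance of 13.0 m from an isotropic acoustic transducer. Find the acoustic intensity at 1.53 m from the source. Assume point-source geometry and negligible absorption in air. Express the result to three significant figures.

Using I₁d₁² = I₂d₂², the rate at 1.53 m is
32.3 × (13.0/1.53)² = 32.3 × 72.19 = 2332 W/m².

2330 W/m²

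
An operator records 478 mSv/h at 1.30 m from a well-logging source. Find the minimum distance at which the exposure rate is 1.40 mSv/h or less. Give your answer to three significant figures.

Since intensity falls as 1/r², d₂ = d₁·√(I₁/I₂).
I₁/I₂ = 478/1.40 = 341.4, so d₂ = 1.30 × √341.4 = 24.02 m.

24.0 m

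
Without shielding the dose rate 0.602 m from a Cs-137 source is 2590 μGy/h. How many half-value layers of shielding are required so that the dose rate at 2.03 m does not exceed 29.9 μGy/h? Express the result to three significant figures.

2.93 half-value layers

At 2.03 m, distance alone gives (0.602/2.03)² = 0.08794, so 2590 × 0.08794 = 227.8 μGy/h.
Further attenuation needed: 227.8/29.9 = 7.619.
n = log₂(7.619) = 2.930 half-value layers.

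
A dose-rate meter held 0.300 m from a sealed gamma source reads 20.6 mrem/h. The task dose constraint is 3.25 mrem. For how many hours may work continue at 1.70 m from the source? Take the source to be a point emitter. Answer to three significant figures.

By the inverse-square law, rate at 1.70 m:
20.6 × (0.300/1.70)² = 20.6 × 0.03114 = 0.6415 mrem/h.
Stay time = 3.25 mrem ÷ 0.6415 mrem/h = 5.066 h.

5.07 h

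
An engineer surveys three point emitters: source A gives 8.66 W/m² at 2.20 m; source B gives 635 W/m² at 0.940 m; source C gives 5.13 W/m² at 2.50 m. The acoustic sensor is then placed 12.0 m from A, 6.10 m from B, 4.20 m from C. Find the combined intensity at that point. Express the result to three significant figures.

17.2 W/m²

Each source contributes Iᵢ·(dᵢ/rᵢ)²; contributions add.
A: 8.66 × (2.20/12.0)² = 0.2911 W/m²
B: 635 × (0.940/6.10)² = 15.08 W/m²
C: 5.13 × (2.50/4.20)² = 1.818 W/m²
Total = 0.2911 + 15.08 + 1.818 = 17.19 W/m².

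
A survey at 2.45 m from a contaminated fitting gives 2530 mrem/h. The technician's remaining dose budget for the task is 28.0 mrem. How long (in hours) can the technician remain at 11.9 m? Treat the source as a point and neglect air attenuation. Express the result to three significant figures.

0.261 h

Intensity scales as (d₁/d₂)², so rate at 11.9 m:
2530 × (2.45/11.9)² = 2530 × 0.04239 = 107.2 mrem/h.
Stay time = 28.0 mrem ÷ 107.2 mrem/h = 0.2612 h.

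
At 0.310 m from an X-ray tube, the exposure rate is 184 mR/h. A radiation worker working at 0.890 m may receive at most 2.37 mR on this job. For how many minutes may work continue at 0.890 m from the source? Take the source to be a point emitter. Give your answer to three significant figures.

6.37 min

Using I₁d₁² = I₂d₂², rate at 0.890 m:
(0.310/0.890)² = 0.1213, so 184 × 0.1213 = 22.32 mR/h.
Stay time = 2.37 mR ÷ 22.32 mR/h = 0.1062 h = 6.372 min.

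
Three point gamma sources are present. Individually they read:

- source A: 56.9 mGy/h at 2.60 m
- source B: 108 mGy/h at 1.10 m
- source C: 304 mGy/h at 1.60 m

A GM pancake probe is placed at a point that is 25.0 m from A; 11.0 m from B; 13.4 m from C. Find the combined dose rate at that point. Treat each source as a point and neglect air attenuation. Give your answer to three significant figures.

Each source contributes Iᵢ·(dᵢ/rᵢ)²; contributions add.
A: 56.9 × (2.60/25.0)² = 0.6154 mGy/h
B: 108 × (1.10/11.0)² = 1.080 mGy/h
C: 304 × (1.60/13.4)² = 4.334 mGy/h
Total = 0.6154 + 1.080 + 4.334 = 6.029 mGy/h.

6.03 mGy/h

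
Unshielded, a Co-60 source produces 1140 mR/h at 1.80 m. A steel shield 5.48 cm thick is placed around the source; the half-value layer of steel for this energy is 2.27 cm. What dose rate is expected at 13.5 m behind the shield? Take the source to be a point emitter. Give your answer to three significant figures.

Distance alone: (1.80/13.5)² = 0.01778, so 1140 × 0.01778 = 20.27 mR/h.
Shield: 5.48/2.27 = 2.414 half-value layers → attenuation 2^(−2.414) = 0.1876.
Combined: 20.27 × 0.1876 = 3.803 mR/h.

3.80 mR/h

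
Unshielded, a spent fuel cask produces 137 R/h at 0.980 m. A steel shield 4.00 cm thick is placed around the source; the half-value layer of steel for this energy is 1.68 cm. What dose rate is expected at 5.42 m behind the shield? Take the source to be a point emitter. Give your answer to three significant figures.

Distance alone: 137 × (0.980/5.42)² = 137 × 0.03269 = 4.479 R/h.
Shield: 4.00/1.68 = 2.381 half-value layers → attenuation 2^(−2.381) = 0.1920.
Combined: 4.479 × 0.1920 = 0.8600 R/h.

0.860 R/h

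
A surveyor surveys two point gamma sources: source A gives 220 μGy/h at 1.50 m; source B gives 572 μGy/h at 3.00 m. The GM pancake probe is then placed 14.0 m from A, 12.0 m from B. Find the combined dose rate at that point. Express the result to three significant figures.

Each source contributes Iᵢ·(dᵢ/rᵢ)²; contributions add.
A: 220 × (1.50/14.0)² = 2.526 μGy/h
B: 572 × (3.00/12.0)² = 35.75 μGy/h
Total = 2.526 + 35.75 = 38.28 μGy/h.

38.3 μGy/h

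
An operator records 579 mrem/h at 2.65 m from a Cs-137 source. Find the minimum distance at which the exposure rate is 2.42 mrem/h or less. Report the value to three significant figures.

41.0 m

Since intensity falls as 1/r², d₂ = d₁·√(I₁/I₂).
I₁/I₂ = 579/2.42 = 239.3, so d₂ = 2.65 × √239.3 = 40.99 m.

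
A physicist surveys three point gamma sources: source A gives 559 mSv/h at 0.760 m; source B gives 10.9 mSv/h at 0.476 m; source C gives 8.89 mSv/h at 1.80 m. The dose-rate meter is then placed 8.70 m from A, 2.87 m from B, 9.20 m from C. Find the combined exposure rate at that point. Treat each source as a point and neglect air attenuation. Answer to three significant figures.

By superposition, sum each source's inverse-square contribution:
A: 559 × (0.760/8.70)² = 4.266 mSv/h
B: 10.9 × (0.476/2.87)² = 0.2998 mSv/h
C: 8.89 × (1.80/9.20)² = 0.3403 mSv/h
Total = 4.266 + 0.2998 + 0.3403 = 4.906 mSv/h.

4.91 mSv/h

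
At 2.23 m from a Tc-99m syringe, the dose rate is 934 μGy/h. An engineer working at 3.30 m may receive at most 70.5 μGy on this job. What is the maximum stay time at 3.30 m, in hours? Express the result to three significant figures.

0.165 h

Intensity scales as (d₁/d₂)², so rate at 3.30 m:
934 × (2.23/3.30)² = 934 × 0.4566 = 426.5 μGy/h.
Stay time = 70.5 μGy ÷ 426.5 μGy/h = 0.1653 h.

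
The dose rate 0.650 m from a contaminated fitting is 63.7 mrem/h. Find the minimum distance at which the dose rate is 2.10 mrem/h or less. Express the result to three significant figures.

3.58 m

Intensity scales as (d₁/d₂)², so d₂ = d₁·√(I₁/I₂).
I₁/I₂ = 63.7/2.10 = 30.33, so d₂ = 0.650 × √30.33 = 3.580 m.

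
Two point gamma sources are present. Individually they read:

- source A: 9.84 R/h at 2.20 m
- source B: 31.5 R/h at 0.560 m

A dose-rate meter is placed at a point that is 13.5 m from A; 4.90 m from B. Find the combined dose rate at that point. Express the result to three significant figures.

By superposition, sum each source's inverse-square contribution:
A: 9.84 × (2.20/13.5)² = 0.2613 R/h
B: 31.5 × (0.560/4.90)² = 0.4114 R/h
Total = 0.2613 + 0.4114 = 0.6727 R/h.

0.673 R/h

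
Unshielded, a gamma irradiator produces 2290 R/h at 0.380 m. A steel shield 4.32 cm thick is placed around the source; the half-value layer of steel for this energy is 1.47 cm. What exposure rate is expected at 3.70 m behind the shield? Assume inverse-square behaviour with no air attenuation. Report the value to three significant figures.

3.15 R/h

Distance alone: 2290 × (0.380/3.70)² = 2290 × 0.01055 = 24.16 R/h.
Shield: 4.32/1.47 = 2.939 half-value layers → attenuation 2^(−2.939) = 0.1304.
Combined: 24.16 × 0.1304 = 3.150 R/h.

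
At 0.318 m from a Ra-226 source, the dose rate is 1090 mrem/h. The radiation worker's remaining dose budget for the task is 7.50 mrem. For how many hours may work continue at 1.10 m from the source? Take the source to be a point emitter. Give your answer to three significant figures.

Applying the 1/r² law, rate at 1.10 m:
(0.318/1.10)² = 0.08357, so 1090 × 0.08357 = 91.09 mrem/h.
Stay time = 7.50 mrem ÷ 91.09 mrem/h = 0.08234 h.

0.0823 h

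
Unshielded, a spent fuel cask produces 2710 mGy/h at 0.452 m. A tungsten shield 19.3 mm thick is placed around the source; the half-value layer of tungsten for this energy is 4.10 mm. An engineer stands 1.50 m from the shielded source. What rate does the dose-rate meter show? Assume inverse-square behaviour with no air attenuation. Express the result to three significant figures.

9.42 mGy/h

Distance alone: (0.452/1.50)² = 0.09080, so 2710 × 0.09080 = 246.1 mGy/h.
Shield: 19.3/4.10 = 4.707 half-value layers → attenuation 2^(−4.707) = 0.03829.
Combined: 246.1 × 0.03829 = 9.423 mGy/h.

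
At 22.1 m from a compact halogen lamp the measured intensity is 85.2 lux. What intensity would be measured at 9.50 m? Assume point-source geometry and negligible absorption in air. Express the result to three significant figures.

Applying the 1/r² law, scaling from 22.1 m to 9.50 m:
85.2 × (22.1/9.50)² = 85.2 × 5.412 = 461.1 lux.

461 lux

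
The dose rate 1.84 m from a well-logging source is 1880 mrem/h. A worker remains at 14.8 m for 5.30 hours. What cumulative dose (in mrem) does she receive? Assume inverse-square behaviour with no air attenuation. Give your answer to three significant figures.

Applying the 1/r² law, rate at 14.8 m:
1880 × (1.84/14.8)² = 1880 × 0.01546 = 29.06 mrem/h.
Dose = rate × time = 29.06 mrem/h × 5.300 h = 154.0 mrem.

154 mrem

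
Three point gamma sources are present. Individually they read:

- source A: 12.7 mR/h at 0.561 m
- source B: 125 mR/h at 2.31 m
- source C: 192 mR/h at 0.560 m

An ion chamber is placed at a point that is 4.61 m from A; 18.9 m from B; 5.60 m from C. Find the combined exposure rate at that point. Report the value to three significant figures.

3.98 mR/h

By superposition, sum each source's inverse-square contribution:
A: 12.7 × (0.561/4.61)² = 0.1881 mR/h
B: 125 × (2.31/18.9)² = 1.867 mR/h
C: 192 × (0.560/5.60)² = 1.920 mR/h
Total = 0.1881 + 1.867 + 1.920 = 3.975 mR/h.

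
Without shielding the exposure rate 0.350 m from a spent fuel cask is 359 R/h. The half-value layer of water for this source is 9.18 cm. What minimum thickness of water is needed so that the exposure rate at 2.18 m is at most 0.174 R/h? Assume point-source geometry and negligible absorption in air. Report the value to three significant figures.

52.6 cm

At 2.18 m, distance alone gives 359 × (0.350/2.18)² = 359 × 0.02578 = 9.255 R/h.
Further attenuation needed: 9.255/0.174 = 53.19.
n = log₂(53.19) = 5.733 half-value layers.
Thickness = 5.733 × 9.18 cm = 52.63 cm.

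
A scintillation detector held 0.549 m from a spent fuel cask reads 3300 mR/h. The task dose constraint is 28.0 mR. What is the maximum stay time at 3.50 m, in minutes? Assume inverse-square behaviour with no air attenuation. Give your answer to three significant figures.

20.7 min

By the inverse-square law, rate at 3.50 m:
3300 × (0.549/3.50)² = 3300 × 0.02460 = 81.18 mR/h.
Stay time = 28.0 mR ÷ 81.18 mR/h = 0.3449 h = 20.69 min.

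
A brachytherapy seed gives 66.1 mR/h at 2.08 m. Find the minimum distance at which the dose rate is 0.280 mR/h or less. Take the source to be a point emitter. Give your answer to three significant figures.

Since intensity falls as 1/r², d₂ = d₁·√(I₁/I₂).
I₁/I₂ = 66.1/0.280 = 236.1, so d₂ = 2.08 × √236.1 = 31.96 m.

32.0 m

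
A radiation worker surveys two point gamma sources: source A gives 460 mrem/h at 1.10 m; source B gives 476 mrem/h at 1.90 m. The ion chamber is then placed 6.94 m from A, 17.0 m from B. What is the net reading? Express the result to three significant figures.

17.5 mrem/h

By superposition, sum each source's inverse-square contribution:
A: 460 × (1.10/6.94)² = 11.56 mrem/h
B: 476 × (1.90/17.0)² = 5.946 mrem/h
Total = 11.56 + 5.946 = 17.51 mrem/h.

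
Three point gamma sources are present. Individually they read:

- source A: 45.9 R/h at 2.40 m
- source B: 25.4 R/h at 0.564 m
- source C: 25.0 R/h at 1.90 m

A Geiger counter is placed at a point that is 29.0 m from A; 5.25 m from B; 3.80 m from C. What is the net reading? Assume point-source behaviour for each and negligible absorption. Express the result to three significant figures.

6.86 R/h

Each source contributes Iᵢ·(dᵢ/rᵢ)²; contributions add.
A: 45.9 × (2.40/29.0)² = 0.3144 R/h
B: 25.4 × (0.564/5.25)² = 0.2931 R/h
C: 25.0 × (1.90/3.80)² = 6.250 R/h
Total = 0.3144 + 0.2931 + 6.250 = 6.857 R/h.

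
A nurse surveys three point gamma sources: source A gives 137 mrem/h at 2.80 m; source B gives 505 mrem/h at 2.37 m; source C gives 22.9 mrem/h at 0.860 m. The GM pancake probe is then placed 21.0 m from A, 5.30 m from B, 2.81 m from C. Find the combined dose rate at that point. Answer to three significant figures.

Each source contributes Iᵢ·(dᵢ/rᵢ)²; contributions add.
A: 137 × (2.80/21.0)² = 2.436 mrem/h
B: 505 × (2.37/5.30)² = 101.0 mrem/h
C: 22.9 × (0.860/2.81)² = 2.145 mrem/h
Total = 2.436 + 101.0 + 2.145 = 105.6 mrem/h.

106 mrem/h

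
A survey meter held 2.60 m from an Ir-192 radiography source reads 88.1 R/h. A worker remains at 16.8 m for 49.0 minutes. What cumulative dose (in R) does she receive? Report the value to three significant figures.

1.72 R

Intensity scales as (d₁/d₂)², so rate at 16.8 m:
88.1 × (2.60/16.8)² = 88.1 × 0.02395 = 2.110 R/h.
Dose = rate × time = 2.110 R/h × 0.8167 h = 1.723 R.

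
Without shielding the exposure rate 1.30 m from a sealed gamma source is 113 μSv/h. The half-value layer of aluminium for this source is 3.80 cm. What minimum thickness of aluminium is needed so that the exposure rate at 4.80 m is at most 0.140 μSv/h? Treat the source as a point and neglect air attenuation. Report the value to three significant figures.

22.4 cm

At 4.80 m, distance alone gives 113 × (1.30/4.80)² = 113 × 0.07335 = 8.289 μSv/h.
Further attenuation needed: 8.289/0.140 = 59.21.
n = log₂(59.21) = 5.888 half-value layers.
Thickness = 5.888 × 3.80 cm = 22.37 cm.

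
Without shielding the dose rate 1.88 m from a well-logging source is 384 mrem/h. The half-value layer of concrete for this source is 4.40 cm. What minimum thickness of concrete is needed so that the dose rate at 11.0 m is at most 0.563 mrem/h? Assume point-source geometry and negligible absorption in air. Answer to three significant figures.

At 11.0 m, distance alone gives (1.88/11.0)² = 0.02921, so 384 × 0.02921 = 11.22 mrem/h.
Further attenuation needed: 11.22/0.563 = 19.93.
n = log₂(19.93) = 4.317 half-value layers.
Thickness = 4.317 × 4.40 cm = 18.99 cm.

19.0 cm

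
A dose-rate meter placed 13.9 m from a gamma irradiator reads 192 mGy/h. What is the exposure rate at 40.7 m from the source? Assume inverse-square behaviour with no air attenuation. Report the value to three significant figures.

22.4 mGy/h

Using I₁d₁² = I₂d₂², scaling from 13.9 m to 40.7 m:
192 × (13.9/40.7)² = 192 × 0.1166 = 22.39 mGy/h.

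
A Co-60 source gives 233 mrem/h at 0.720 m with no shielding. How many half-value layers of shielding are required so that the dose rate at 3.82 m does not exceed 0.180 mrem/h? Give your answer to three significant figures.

At 3.82 m, distance alone gives 233 × (0.720/3.82)² = 233 × 0.03553 = 8.278 mrem/h.
Further attenuation needed: 8.278/0.180 = 45.99.
n = log₂(45.99) = 5.523 half-value layers.

5.52 half-value layers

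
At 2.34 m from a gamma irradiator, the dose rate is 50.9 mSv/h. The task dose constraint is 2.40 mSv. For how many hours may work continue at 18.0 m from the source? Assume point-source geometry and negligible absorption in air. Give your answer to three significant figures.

Intensity scales as (d₁/d₂)², so rate at 18.0 m:
(2.34/18.0)² = 0.01690, so 50.9 × 0.01690 = 0.8602 mSv/h.
Stay time = 2.40 mSv ÷ 0.8602 mSv/h = 2.790 h.

2.79 h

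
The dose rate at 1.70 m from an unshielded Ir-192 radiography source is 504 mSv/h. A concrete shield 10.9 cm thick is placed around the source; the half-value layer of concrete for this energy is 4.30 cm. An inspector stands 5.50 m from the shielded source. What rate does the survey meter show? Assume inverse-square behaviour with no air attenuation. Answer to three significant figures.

8.31 mSv/h

Distance alone: (1.70/5.50)² = 0.09554, so 504 × 0.09554 = 48.15 mSv/h.
Shield: 10.9/4.30 = 2.535 half-value layers → attenuation 2^(−2.535) = 0.1725.
Combined: 48.15 × 0.1725 = 8.306 mSv/h.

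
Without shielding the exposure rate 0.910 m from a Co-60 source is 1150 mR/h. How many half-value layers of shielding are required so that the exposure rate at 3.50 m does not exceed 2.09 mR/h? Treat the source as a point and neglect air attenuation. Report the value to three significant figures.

At 3.50 m, distance alone gives 1150 × (0.910/3.50)² = 1150 × 0.06760 = 77.74 mR/h.
Further attenuation needed: 77.74/2.09 = 37.20.
n = log₂(37.20) = 5.217 half-value layers.

5.22 half-value layers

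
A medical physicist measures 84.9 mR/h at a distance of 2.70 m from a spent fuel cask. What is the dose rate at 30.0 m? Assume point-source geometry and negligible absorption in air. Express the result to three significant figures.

0.688 mR/h

Since intensity falls as 1/r², the rate at 30.0 m is
(2.70/30.0)² = 0.008100, so 84.9 × 0.008100 = 0.6877 mR/h.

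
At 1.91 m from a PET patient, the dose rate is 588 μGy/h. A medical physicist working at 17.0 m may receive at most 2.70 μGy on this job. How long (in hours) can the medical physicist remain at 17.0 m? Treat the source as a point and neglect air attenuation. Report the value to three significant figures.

By the inverse-square law, rate at 17.0 m:
588 × (1.91/17.0)² = 588 × 0.01262 = 7.421 μGy/h.
Stay time = 2.70 μGy ÷ 7.421 μGy/h = 0.3638 h.

0.364 h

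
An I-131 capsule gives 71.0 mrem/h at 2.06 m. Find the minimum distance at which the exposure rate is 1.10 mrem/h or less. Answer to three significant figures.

16.6 m

Since intensity falls as 1/r², d₂ = d₁·√(I₁/I₂).
I₁/I₂ = 71.0/1.10 = 64.55, so d₂ = 2.06 × √64.55 = 16.55 m.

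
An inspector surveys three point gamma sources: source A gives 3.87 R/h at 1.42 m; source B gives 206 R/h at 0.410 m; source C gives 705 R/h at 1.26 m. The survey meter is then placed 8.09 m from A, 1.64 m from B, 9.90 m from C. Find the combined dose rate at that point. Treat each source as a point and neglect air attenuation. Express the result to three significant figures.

By superposition, sum each source's inverse-square contribution:
A: 3.87 × (1.42/8.09)² = 0.1192 R/h
B: 206 × (0.410/1.64)² = 12.88 R/h
C: 705 × (1.26/9.90)² = 11.42 R/h
Total = 0.1192 + 12.88 + 11.42 = 24.42 R/h.

24.4 R/h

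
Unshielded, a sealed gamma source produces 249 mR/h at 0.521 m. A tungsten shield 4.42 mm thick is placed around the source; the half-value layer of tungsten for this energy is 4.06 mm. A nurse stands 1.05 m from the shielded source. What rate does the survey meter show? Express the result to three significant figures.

28.8 mR/h

Distance alone: 249 × (0.521/1.05)² = 249 × 0.2462 = 61.30 mR/h.
Shield: 4.42/4.06 = 1.089 half-value layers → attenuation 2^(−1.089) = 0.4701.
Combined: 61.30 × 0.4701 = 28.82 mR/h.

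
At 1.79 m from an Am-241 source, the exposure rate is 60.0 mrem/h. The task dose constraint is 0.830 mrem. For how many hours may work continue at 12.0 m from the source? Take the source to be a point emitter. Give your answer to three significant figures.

Applying the 1/r² law, rate at 12.0 m:
(1.79/12.0)² = 0.02225, so 60.0 × 0.02225 = 1.335 mrem/h.
Stay time = 0.830 mrem ÷ 1.335 mrem/h = 0.6217 h.

0.622 h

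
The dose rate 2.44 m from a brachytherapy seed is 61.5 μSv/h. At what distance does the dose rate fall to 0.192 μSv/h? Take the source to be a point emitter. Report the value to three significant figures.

43.7 m

Applying the 1/r² law, d₂ = d₁·√(I₁/I₂).
I₁/I₂ = 61.5/0.192 = 320.3, so d₂ = 2.44 × √320.3 = 43.67 m.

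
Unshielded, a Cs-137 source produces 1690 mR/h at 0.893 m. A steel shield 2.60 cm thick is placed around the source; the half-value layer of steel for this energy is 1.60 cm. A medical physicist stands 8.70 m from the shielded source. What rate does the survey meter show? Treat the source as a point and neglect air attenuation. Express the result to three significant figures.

Distance alone: (0.893/8.70)² = 0.01054, so 1690 × 0.01054 = 17.81 mR/h.
Shield: 2.60/1.60 = 1.625 half-value layers → attenuation 2^(−1.625) = 0.3242.
Combined: 17.81 × 0.3242 = 5.774 mR/h.

5.77 mR/h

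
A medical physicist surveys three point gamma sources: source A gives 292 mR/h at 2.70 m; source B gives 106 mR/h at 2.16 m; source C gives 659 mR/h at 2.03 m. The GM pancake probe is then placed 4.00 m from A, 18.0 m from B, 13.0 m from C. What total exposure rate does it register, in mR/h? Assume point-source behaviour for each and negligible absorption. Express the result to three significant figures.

151 mR/h

By superposition, sum each source's inverse-square contribution:
A: 292 × (2.70/4.00)² = 133.0 mR/h
B: 106 × (2.16/18.0)² = 1.526 mR/h
C: 659 × (2.03/13.0)² = 16.07 mR/h
Total = 133.0 + 1.526 + 16.07 = 150.6 mR/h.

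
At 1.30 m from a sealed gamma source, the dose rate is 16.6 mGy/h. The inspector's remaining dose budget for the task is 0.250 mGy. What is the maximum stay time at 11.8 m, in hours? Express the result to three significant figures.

1.24 h

Using I₁d₁² = I₂d₂², rate at 11.8 m:
(1.30/11.8)² = 0.01214, so 16.6 × 0.01214 = 0.2015 mGy/h.
Stay time = 0.250 mGy ÷ 0.2015 mGy/h = 1.241 h.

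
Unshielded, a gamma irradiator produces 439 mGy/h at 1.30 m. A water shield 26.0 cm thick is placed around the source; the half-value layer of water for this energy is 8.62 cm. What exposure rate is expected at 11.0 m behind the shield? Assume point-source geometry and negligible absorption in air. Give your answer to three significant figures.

0.758 mGy/h

Distance alone: (1.30/11.0)² = 0.01397, so 439 × 0.01397 = 6.133 mGy/h.
Shield: 26.0/8.62 = 3.016 half-value layers → attenuation 2^(−3.016) = 0.1236.
Combined: 6.133 × 0.1236 = 0.7580 mGy/h.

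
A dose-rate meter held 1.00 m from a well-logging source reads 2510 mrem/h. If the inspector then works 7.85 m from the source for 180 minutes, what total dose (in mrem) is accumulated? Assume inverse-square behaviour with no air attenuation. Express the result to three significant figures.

122 mrem

Applying the 1/r² law, rate at 7.85 m:
2510 × (1.00/7.85)² = 2510 × 0.01623 = 40.74 mrem/h.
Dose = rate × time = 40.74 mrem/h × 3.000 h = 122.2 mrem.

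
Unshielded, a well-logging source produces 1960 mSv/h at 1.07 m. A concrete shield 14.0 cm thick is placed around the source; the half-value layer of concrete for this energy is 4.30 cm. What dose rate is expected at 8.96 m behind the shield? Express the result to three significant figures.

2.93 mSv/h

Distance alone: (1.07/8.96)² = 0.01426, so 1960 × 0.01426 = 27.95 mSv/h.
Shield: 14.0/4.30 = 3.256 half-value layers → attenuation 2^(−3.256) = 0.1047.
Combined: 27.95 × 0.1047 = 2.926 mSv/h.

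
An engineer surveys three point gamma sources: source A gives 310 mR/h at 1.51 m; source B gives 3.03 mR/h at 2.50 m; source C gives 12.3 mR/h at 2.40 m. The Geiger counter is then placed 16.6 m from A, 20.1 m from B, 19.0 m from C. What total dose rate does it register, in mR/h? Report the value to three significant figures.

2.81 mR/h

Each source contributes Iᵢ·(dᵢ/rᵢ)²; contributions add.
A: 310 × (1.51/16.6)² = 2.565 mR/h
B: 3.03 × (2.50/20.1)² = 0.04687 mR/h
C: 12.3 × (2.40/19.0)² = 0.1963 mR/h
Total = 2.565 + 0.04687 + 0.1963 = 2.808 mR/h.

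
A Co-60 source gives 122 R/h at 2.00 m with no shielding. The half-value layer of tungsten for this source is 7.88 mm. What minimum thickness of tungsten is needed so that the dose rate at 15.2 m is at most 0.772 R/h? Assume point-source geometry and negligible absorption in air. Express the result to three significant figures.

11.4 mm

At 15.2 m, distance alone gives 122 × (2.00/15.2)² = 122 × 0.01731 = 2.112 R/h.
Further attenuation needed: 2.112/0.772 = 2.736.
n = log₂(2.736) = 1.452 half-value layers.
Thickness = 1.452 × 7.88 mm = 11.44 mm.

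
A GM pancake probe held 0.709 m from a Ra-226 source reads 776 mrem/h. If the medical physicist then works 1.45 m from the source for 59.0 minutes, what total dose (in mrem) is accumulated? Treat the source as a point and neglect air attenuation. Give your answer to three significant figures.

Intensity scales as (d₁/d₂)², so rate at 1.45 m:
(0.709/1.45)² = 0.2391, so 776 × 0.2391 = 185.5 mrem/h.
Dose = rate × time = 185.5 mrem/h × 0.9833 h = 182.4 mrem.

182 mrem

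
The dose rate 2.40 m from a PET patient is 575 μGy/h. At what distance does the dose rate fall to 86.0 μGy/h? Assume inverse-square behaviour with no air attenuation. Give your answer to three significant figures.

Since intensity falls as 1/r², d₂ = d₁·√(I₁/I₂).
I₁/I₂ = 575/86.0 = 6.686, so d₂ = 2.40 × √6.686 = 6.206 m.

6.21 m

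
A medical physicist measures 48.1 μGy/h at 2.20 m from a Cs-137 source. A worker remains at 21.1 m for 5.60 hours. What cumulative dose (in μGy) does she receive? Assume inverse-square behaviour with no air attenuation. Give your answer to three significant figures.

Intensity scales as (d₁/d₂)², so rate at 21.1 m:
(2.20/21.1)² = 0.01087, so 48.1 × 0.01087 = 0.5228 μGy/h.
Dose = rate × time = 0.5228 μGy/h × 5.600 h = 2.928 μGy.

2.93 μGy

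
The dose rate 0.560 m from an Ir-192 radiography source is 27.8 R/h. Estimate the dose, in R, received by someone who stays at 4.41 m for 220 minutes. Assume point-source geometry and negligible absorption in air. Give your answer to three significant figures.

By the inverse-square law, rate at 4.41 m:
27.8 × (0.560/4.41)² = 27.8 × 0.01612 = 0.4481 R/h.
Dose = rate × time = 0.4481 R/h × 3.667 h = 1.643 R.

1.64 R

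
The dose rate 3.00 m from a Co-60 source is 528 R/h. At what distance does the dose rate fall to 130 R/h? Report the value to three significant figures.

Since intensity falls as 1/r², d₂ = d₁·√(I₁/I₂).
I₁/I₂ = 528/130 = 4.062, so d₂ = 3.00 × √4.062 = 6.046 m.

6.05 m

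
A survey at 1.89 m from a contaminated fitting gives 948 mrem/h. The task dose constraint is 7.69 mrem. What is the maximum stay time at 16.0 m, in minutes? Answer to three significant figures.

34.9 min

Intensity scales as (d₁/d₂)², so rate at 16.0 m:
(1.89/16.0)² = 0.01395, so 948 × 0.01395 = 13.22 mrem/h.
Stay time = 7.69 mrem ÷ 13.22 mrem/h = 0.5817 h = 34.90 min.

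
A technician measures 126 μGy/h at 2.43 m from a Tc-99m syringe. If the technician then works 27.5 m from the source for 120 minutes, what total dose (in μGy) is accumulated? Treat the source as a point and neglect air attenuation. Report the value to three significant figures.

1.97 μGy

Intensity scales as (d₁/d₂)², so rate at 27.5 m:
126 × (2.43/27.5)² = 126 × 0.007808 = 0.9838 μGy/h.
Dose = rate × time = 0.9838 μGy/h × 2.000 h = 1.968 μGy.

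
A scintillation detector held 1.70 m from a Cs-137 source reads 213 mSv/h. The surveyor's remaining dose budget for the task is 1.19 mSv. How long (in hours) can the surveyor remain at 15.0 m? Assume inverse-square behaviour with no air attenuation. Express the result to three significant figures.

By the inverse-square law, rate at 15.0 m:
(1.70/15.0)² = 0.01284, so 213 × 0.01284 = 2.735 mSv/h.
Stay time = 1.19 mSv ÷ 2.735 mSv/h = 0.4351 h.

0.435 h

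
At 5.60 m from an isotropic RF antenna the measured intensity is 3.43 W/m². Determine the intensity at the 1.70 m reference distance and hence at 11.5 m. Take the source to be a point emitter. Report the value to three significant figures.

Intensity scales as (d₁/d₂)², so
At 1.70 m: 3.43 × (5.60/1.70)² = 3.43 × 10.85 = 37.22 W/m²
At 11.5 m: (1.70/11.5)² = 0.02185, so 37.22 × 0.02185 = 0.8133 W/m².

37.2 W/m²; 0.813 W/m²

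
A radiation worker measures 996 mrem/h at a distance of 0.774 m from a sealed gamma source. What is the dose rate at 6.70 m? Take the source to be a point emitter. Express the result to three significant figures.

Intensity scales as (d₁/d₂)², so the rate at 6.70 m is
(0.774/6.70)² = 0.01335, so 996 × 0.01335 = 13.30 mrem/h.

13.3 mrem/h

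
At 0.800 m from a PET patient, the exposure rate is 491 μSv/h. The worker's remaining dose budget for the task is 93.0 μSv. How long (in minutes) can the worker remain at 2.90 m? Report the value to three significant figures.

Applying the 1/r² law, rate at 2.90 m:
(0.800/2.90)² = 0.07610, so 491 × 0.07610 = 37.37 μSv/h.
Stay time = 93.0 μSv ÷ 37.37 μSv/h = 2.489 h = 149.3 min.

149 min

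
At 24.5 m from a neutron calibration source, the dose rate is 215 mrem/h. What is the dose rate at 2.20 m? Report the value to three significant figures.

By the inverse-square law, the rate at 2.20 m is
(24.5/2.20)² = 124.0, so 215 × 124.0 = 26660 mrem/h.

26700 mrem/h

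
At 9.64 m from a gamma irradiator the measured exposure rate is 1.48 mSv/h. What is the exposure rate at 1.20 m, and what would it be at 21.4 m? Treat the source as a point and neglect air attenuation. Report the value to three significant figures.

By the inverse-square law,
At 1.20 m: (9.64/1.20)² = 64.53, so 1.48 × 64.53 = 95.50 mSv/h
At 21.4 m: (1.20/21.4)² = 0.003144, so 95.50 × 0.003144 = 0.3003 mSv/h.

95.5 mSv/h; 0.300 mSv/h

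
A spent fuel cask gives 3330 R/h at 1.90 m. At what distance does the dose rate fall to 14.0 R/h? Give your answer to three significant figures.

Using I₁d₁² = I₂d₂², d₂ = d₁·√(I₁/I₂).
I₁/I₂ = 3330/14.0 = 237.9, so d₂ = 1.90 × √237.9 = 29.31 m.

29.3 m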